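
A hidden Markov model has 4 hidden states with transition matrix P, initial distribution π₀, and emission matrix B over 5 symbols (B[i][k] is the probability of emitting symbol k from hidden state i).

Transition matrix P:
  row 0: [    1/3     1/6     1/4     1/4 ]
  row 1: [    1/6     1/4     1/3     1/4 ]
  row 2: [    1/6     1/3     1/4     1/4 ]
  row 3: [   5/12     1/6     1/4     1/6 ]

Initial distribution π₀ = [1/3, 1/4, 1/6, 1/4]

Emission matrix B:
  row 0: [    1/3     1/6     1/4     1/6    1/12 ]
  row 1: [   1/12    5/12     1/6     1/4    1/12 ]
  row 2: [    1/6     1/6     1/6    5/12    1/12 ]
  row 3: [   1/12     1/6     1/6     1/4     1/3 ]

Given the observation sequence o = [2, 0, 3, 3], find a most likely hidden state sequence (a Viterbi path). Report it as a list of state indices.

path = [0, 0, 2, 2]

t=0: δ = [8.333e-02, 4.167e-02, 2.778e-02, 4.167e-02]  (obs o_0=2)
t=1: δ = [9.259e-03, 1.157e-03, 3.472e-03, 1.736e-03]  ψ = [0, 0, 0, 0]  (obs o_1=0)
t=2: δ = [5.144e-04, 3.858e-04, 9.645e-04, 5.787e-04]  ψ = [0, 0, 0, 0]  (obs o_2=3)
t=3: δ = [4.019e-05, 8.038e-05, 1.005e-04, 6.028e-05]  ψ = [3, 2, 2, 2]  (obs o_3=3)
backtrack: best end state = 2; path = [0, 0, 2, 2]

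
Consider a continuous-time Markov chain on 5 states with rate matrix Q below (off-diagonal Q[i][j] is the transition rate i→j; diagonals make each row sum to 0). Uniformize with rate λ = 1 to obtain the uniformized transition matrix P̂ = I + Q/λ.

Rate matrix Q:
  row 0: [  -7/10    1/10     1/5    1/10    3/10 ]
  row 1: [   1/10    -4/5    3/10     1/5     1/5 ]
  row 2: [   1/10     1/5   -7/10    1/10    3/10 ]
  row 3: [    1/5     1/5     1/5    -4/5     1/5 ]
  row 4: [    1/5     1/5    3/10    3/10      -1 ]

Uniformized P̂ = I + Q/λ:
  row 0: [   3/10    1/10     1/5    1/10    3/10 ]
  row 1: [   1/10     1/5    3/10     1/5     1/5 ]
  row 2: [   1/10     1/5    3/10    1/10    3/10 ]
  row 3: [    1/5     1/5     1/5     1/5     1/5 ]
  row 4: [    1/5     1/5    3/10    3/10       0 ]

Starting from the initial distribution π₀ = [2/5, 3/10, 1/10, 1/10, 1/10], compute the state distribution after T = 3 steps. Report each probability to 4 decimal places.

t=0: π = [0.4000, 0.3000, 0.1000, 0.1000, 0.1000]
t=1: π = [0.2000, 0.1600, 0.2500, 0.1600, 0.2300]
t=2: π = [0.1790, 0.1800, 0.2640, 0.1780, 0.1990]
t=3: π = [0.1735, 0.1821, 0.2643, 0.1756, 0.2045]

π = [0.1735, 0.1821, 0.2643, 0.1756, 0.2045]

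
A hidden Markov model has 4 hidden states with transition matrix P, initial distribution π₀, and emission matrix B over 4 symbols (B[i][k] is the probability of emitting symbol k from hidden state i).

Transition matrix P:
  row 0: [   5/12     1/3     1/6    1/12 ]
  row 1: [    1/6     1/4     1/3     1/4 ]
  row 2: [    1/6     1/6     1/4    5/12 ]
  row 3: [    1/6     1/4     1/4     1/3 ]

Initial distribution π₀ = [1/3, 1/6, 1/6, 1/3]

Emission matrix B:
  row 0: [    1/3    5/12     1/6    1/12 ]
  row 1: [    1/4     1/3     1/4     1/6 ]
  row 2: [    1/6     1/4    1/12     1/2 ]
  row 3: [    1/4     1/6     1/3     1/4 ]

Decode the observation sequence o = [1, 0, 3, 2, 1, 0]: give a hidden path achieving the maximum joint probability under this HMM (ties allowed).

path = [0, 1, 2, 3, 0, 0]

t=0: δ = [1.389e-01, 5.556e-02, 4.167e-02, 5.556e-02]  (obs o_0=1)
t=1: δ = [1.929e-02, 1.157e-02, 3.858e-03, 4.630e-03]  ψ = [0, 0, 0, 3]  (obs o_1=0)
t=2: δ = [6.698e-04, 1.072e-03, 1.929e-03, 7.234e-04]  ψ = [0, 0, 1, 1]  (obs o_2=3)
t=3: δ = [5.358e-05, 8.038e-05, 4.019e-05, 2.679e-04]  ψ = [2, 2, 2, 2]  (obs o_3=2)
t=4: δ = [1.861e-05, 2.233e-05, 1.674e-05, 1.488e-05]  ψ = [3, 3, 3, 3]  (obs o_4=1)
t=5: δ = [2.584e-06, 1.550e-06, 1.240e-06, 1.744e-06]  ψ = [0, 0, 1, 2]  (obs o_5=0)
backtrack: best end state = 0; path = [0, 1, 2, 3, 0, 0]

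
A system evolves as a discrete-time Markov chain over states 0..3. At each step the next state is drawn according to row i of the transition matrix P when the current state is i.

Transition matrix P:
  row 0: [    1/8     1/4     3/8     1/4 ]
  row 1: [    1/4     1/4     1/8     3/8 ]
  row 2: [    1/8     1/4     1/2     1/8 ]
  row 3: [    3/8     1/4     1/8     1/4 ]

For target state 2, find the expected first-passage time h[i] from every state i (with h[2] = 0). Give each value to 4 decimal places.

First-step conditioning: h[2] = 0; for i ≠ 2, h[i] = 1 + Σ_k P[i][k]·h[k].
  h[0] = 1 + 1/8·h[0] + 1/4·h[1] + 1/4·h[3]
  h[1] = 1 + 1/4·h[0] + 1/4·h[1] + 3/8·h[3]
  h[3] = 1 + 3/8·h[0] + 1/4·h[1] + 1/4·h[3]
Solving the 3×3 linear system over states ≠ 2 gives exactly h = [128/31, 164/31, 0, 160/31] (h[2] = 0 is the target).

h = [4.1290, 5.2903, 0.0000, 5.1613]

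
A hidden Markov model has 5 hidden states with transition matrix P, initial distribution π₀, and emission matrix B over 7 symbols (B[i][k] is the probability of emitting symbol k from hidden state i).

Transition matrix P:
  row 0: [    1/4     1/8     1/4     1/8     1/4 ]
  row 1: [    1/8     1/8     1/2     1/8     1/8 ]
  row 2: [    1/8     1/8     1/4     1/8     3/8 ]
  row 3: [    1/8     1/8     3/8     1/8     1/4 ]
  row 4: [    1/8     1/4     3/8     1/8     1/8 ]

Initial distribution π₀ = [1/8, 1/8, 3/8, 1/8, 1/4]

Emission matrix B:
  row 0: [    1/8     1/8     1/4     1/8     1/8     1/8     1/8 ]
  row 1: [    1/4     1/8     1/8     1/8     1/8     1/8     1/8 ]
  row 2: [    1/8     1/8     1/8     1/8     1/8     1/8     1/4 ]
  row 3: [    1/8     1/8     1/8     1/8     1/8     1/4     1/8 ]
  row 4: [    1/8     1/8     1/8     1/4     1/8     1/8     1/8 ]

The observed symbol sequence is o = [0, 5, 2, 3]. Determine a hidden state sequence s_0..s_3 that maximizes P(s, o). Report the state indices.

path = [2, 4, 2, 4]

t=0: δ = [1.562e-02, 3.125e-02, 4.688e-02, 1.562e-02, 3.125e-02]  (obs o_0=0)
t=1: δ = [7.324e-04, 9.766e-04, 1.953e-03, 1.465e-03, 2.197e-03]  ψ = [2, 4, 1, 2, 2]  (obs o_1=5)
t=2: δ = [6.866e-05, 6.866e-05, 1.030e-04, 3.433e-05, 9.155e-05]  ψ = [4, 4, 4, 4, 2]  (obs o_2=2)
t=3: δ = [2.146e-06, 2.861e-06, 4.292e-06, 1.609e-06, 9.656e-06]  ψ = [0, 4, 1, 2, 2]  (obs o_3=3)
backtrack: best end state = 4; path = [2, 4, 2, 4]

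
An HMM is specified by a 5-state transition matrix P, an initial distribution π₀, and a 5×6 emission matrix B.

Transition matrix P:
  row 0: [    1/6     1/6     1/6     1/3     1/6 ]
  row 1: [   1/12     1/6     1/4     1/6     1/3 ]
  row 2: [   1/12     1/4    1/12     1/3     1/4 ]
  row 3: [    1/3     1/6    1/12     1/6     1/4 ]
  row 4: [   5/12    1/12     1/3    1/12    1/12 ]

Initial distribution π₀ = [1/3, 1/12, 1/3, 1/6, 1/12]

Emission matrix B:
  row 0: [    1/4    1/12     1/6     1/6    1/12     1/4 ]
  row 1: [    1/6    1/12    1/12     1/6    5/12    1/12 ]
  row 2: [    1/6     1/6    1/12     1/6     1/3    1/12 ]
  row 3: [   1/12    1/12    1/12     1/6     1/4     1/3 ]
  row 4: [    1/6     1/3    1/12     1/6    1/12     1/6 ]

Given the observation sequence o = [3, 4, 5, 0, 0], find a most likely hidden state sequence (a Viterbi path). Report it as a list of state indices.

t=0: δ = [5.556e-02, 1.389e-02, 5.556e-02, 2.778e-02, 1.389e-02]  (obs o_0=3)
t=1: δ = [7.716e-04, 5.787e-03, 3.086e-03, 4.630e-03, 1.157e-03]  ψ = [0, 2, 0, 0, 2]  (obs o_1=4)
t=2: δ = [3.858e-04, 8.038e-05, 1.206e-04, 3.429e-04, 3.215e-04]  ψ = [3, 1, 1, 2, 1]  (obs o_2=5)
t=3: δ = [3.349e-05, 1.072e-05, 1.786e-05, 1.072e-05, 1.429e-05]  ψ = [4, 0, 4, 0, 3]  (obs o_3=0)
t=4: δ = [1.488e-06, 9.303e-07, 9.303e-07, 9.303e-07, 9.303e-07]  ψ = [4, 0, 0, 0, 0]  (obs o_4=0)
backtrack: best end state = 0; path = [0, 2, 3, 4, 0]

path = [0, 2, 3, 4, 0]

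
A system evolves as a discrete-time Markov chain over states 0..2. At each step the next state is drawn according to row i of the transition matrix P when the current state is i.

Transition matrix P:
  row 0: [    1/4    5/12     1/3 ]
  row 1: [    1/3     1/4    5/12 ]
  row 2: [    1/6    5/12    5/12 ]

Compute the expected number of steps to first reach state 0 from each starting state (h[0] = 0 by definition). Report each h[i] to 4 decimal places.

h = [0.0000, 3.7895, 4.4211]

First-step conditioning: h[0] = 0; for i ≠ 0, h[i] = 1 + Σ_k P[i][k]·h[k].
  h[1] = 1 + 1/4·h[1] + 5/12·h[2]
  h[2] = 1 + 5/12·h[1] + 5/12·h[2]
Solving the 2×2 linear system over states ≠ 0 gives exactly h = [0, 72/19, 84/19] (h[0] = 0 is the target).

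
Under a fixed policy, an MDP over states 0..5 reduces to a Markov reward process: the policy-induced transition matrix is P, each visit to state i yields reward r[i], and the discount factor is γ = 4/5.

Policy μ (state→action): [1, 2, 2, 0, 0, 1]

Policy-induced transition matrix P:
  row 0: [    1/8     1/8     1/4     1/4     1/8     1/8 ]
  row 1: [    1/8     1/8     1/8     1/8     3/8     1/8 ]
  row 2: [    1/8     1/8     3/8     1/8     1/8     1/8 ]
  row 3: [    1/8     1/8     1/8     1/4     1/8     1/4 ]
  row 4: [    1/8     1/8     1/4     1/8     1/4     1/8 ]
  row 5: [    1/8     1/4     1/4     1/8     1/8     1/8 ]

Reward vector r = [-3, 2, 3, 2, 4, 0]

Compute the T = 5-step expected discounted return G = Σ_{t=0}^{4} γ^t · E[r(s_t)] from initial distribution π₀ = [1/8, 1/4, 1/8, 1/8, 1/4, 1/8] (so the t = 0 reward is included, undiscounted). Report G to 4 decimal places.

t=0: π = [0.1250, 0.2500, 0.1250, 0.1250, 0.2500, 0.1250], E[r] = 1.7500, γ^t·E[r] = 1.750000, running G = 1.750000
t=1: π = [0.1250, 0.1406, 0.2188, 0.1563, 0.2188, 0.1406], E[r] = 1.7500, γ^t·E[r] = 1.400000, running G = 3.150000
t=2: π = [0.1250, 0.1426, 0.2402, 0.1602, 0.1875, 0.1445], E[r] = 1.7012, γ^t·E[r] = 1.088750, running G = 4.238750
t=3: π = [0.1250, 0.1431, 0.2422, 0.1606, 0.1841, 0.1450], E[r] = 1.6953, γ^t·E[r] = 0.868000, running G = 5.106750
t=4: π = [0.1250, 0.1431, 0.2423, 0.1607, 0.1838, 0.1451], E[r] = 1.6947, γ^t·E[r] = 0.694150, running G = 5.800900

G = 5.8009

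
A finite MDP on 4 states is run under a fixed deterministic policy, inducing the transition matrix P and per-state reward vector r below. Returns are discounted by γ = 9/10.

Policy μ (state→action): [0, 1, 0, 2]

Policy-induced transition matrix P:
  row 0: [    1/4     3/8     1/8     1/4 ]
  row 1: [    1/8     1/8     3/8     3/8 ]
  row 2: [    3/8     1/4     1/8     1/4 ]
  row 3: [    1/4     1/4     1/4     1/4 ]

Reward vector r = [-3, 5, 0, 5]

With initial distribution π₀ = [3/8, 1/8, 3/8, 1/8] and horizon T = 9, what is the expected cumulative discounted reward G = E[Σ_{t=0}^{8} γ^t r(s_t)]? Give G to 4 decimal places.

t=0: π = [0.3750, 0.1250, 0.3750, 0.1250], E[r] = 0.1250, γ^t·E[r] = 0.125000, running G = 0.125000
t=1: π = [0.2813, 0.2813, 0.1719, 0.2656], E[r] = 1.8906, γ^t·E[r] = 1.701563, running G = 1.826563
t=2: π = [0.2363, 0.2500, 0.2285, 0.2852], E[r] = 1.9668, γ^t·E[r] = 1.593105, running G = 3.419668
t=3: π = [0.2473, 0.2483, 0.2231, 0.2813], E[r] = 1.9058, γ^t·E[r] = 1.389300, running G = 4.808968
t=4: π = [0.2469, 0.2499, 0.2222, 0.2810], E[r] = 1.9140, γ^t·E[r] = 1.255776, running G = 6.064745
t=5: π = [0.2465, 0.2496, 0.2226, 0.2812], E[r] = 1.9147, γ^t·E[r] = 1.130584, running G = 7.195329
t=6: π = [0.2466, 0.2496, 0.2226, 0.2812], E[r] = 1.9142, γ^t·E[r] = 1.017297, running G = 8.212625
t=7: π = [0.2466, 0.2496, 0.2226, 0.2812], E[r] = 1.9143, γ^t·E[r] = 0.915596, running G = 9.128222
t=8: π = [0.2466, 0.2496, 0.2226, 0.2812], E[r] = 1.9143, γ^t·E[r] = 0.824038, running G = 9.952260

G = 9.9523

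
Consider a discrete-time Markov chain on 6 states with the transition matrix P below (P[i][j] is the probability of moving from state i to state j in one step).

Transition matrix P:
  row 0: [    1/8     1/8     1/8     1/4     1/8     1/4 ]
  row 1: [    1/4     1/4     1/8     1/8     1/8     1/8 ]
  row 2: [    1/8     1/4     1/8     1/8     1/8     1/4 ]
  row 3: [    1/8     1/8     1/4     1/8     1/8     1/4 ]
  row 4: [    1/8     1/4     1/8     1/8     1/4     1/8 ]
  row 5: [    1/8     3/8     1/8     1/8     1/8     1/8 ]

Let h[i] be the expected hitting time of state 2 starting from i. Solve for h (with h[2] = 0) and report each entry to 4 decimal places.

First-step conditioning: h[2] = 0; for i ≠ 2, h[i] = 1 + Σ_k P[i][k]·h[k].
  h[0] = 1 + 1/8·h[0] + 1/8·h[1] + 1/4·h[3] + 1/8·h[4] + 1/4·h[5]
  h[1] = 1 + 1/4·h[0] + 1/4·h[1] + 1/8·h[3] + 1/8·h[4] + 1/8·h[5]
  h[3] = 1 + 1/8·h[0] + 1/8·h[1] + 1/8·h[3] + 1/8·h[4] + 1/4·h[5]
  h[4] = 1 + 1/8·h[0] + 1/4·h[1] + 1/8·h[3] + 1/4·h[4] + 1/8·h[5]
  h[5] = 1 + 1/8·h[0] + 3/8·h[1] + 1/8·h[3] + 1/8·h[4] + 1/8·h[5]
Solving the 5×5 linear system over states ≠ 2 gives exactly h = [32760/4759, 33208/4759, 0, 29120/4759, 33272/4759, 33264/4759] (h[2] = 0 is the target).

h = [6.8838, 6.9779, 0.0000, 6.1189, 6.9914, 6.9897]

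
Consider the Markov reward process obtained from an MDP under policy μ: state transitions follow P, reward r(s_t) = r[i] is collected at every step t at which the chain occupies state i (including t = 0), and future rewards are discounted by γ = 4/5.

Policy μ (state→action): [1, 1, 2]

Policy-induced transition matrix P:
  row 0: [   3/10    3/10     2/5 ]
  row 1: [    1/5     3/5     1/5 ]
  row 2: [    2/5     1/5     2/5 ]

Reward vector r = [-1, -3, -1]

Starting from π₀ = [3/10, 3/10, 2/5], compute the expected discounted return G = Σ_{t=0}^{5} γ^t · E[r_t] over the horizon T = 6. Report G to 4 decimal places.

G = -6.2738

t=0: π = [0.3000, 0.3000, 0.4000], E[r] = -1.6000, γ^t·E[r] = -1.600000, running G = -1.600000
t=1: π = [0.3100, 0.3500, 0.3400], E[r] = -1.7000, γ^t·E[r] = -1.360000, running G = -2.960000
t=2: π = [0.2990, 0.3710, 0.3300], E[r] = -1.7420, γ^t·E[r] = -1.114880, running G = -4.074880
t=3: π = [0.2959, 0.3783, 0.3258], E[r] = -1.7566, γ^t·E[r] = -0.899379, running G = -4.974259
t=4: π = [0.2948, 0.3809, 0.3243], E[r] = -1.7618, γ^t·E[r] = -0.721641, running G = -5.695901
t=5: π = [0.2943, 0.3818, 0.3238], E[r] = -1.7637, γ^t·E[r] = -0.577922, running G = -6.273823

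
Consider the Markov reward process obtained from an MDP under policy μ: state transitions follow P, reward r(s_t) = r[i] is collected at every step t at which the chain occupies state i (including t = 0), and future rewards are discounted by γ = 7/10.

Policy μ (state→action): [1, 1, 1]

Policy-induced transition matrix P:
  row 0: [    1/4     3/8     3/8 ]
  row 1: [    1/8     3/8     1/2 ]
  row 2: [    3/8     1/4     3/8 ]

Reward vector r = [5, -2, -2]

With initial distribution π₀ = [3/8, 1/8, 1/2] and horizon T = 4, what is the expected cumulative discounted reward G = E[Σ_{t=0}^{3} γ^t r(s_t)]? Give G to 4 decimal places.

t=0: π = [0.3750, 0.1250, 0.5000], E[r] = 0.6250, γ^t·E[r] = 0.625000, running G = 0.625000
t=1: π = [0.2969, 0.3125, 0.3906], E[r] = 0.0781, γ^t·E[r] = 0.054688, running G = 0.679688
t=2: π = [0.2598, 0.3262, 0.4141], E[r] = -0.1816, γ^t·E[r] = -0.089004, running G = 0.590684
t=3: π = [0.2610, 0.3232, 0.4158], E[r] = -0.1731, γ^t·E[r] = -0.059372, running G = 0.531312

G = 0.5313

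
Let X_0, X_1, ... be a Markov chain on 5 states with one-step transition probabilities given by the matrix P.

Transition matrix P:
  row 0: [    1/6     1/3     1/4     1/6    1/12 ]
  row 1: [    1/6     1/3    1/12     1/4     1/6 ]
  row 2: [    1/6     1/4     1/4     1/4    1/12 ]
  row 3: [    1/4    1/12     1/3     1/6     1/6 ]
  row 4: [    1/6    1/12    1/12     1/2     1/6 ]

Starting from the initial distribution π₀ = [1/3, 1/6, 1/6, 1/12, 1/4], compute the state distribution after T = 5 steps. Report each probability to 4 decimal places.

t=0: π = [0.3333, 0.1667, 0.1667, 0.0833, 0.2500]
t=1: π = [0.1736, 0.2361, 0.1875, 0.2778, 0.1250]
t=2: π = [0.1898, 0.2170, 0.2130, 0.2436, 0.1366]
t=3: π = [0.1870, 0.2205, 0.2114, 0.2480, 0.1331]
t=4: π = [0.1873, 0.2204, 0.2117, 0.2470, 0.1335]
t=5: π = [0.1873, 0.2206, 0.2116, 0.2472, 0.1334]

π = [0.1873, 0.2206, 0.2116, 0.2472, 0.1334]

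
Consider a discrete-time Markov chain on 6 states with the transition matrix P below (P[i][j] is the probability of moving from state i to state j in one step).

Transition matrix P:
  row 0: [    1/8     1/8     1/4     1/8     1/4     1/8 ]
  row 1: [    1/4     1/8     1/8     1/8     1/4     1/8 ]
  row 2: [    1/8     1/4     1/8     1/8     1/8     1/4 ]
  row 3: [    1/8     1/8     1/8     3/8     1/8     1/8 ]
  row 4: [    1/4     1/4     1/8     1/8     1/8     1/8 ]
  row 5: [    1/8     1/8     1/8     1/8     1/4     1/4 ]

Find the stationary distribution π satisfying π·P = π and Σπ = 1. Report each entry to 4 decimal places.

Balance equations π_j = Σ_i π_i·P[i][j]:
  π_0 = 1/8·π_0 + 1/4·π_1 + 1/8·π_2 + 1/8·π_3 + 1/4·π_4 + 1/8·π_5
  π_1 = 1/8·π_0 + 1/8·π_1 + 1/4·π_2 + 1/8·π_3 + 1/4·π_4 + 1/8·π_5
  π_2 = 1/4·π_0 + 1/8·π_1 + 1/8·π_2 + 1/8·π_3 + 1/8·π_4 + 1/8·π_5
  π_3 = 1/8·π_0 + 1/8·π_1 + 1/8·π_2 + 3/8·π_3 + 1/8·π_4 + 1/8·π_5
  π_4 = 1/4·π_0 + 1/4·π_1 + 1/8·π_2 + 1/8·π_3 + 1/8·π_4 + 1/4·π_5
  normalize: π_0 + π_1 + π_2 + π_3 + π_4 + π_5 = 1
Solving the linear system gives exactly π = [65/384, 4609/27648, 449/3072, 1/6, 5183/27648, 503/3072].

π = [0.1693, 0.1667, 0.1462, 0.1667, 0.1875, 0.1637]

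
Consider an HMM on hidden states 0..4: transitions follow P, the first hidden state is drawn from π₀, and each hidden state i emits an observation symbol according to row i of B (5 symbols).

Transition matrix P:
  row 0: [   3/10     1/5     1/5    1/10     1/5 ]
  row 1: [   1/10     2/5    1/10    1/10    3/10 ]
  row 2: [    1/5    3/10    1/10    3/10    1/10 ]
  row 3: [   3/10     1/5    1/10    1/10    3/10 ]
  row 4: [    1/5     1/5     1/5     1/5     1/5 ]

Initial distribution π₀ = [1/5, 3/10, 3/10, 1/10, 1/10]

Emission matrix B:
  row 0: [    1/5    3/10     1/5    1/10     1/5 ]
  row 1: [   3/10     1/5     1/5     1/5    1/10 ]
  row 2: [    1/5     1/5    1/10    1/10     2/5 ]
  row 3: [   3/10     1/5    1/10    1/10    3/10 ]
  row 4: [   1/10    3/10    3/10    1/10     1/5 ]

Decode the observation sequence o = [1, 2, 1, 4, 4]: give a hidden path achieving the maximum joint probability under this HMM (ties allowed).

t=0: δ = [6.000e-02, 6.000e-02, 6.000e-02, 2.000e-02, 3.000e-02]  (obs o_0=1)
t=1: δ = [3.600e-03, 4.800e-03, 1.200e-03, 1.800e-03, 5.400e-03]  ψ = [0, 1, 0, 2, 1]  (obs o_1=2)
t=2: δ = [3.240e-04, 3.840e-04, 2.160e-04, 2.160e-04, 4.320e-04]  ψ = [0, 1, 4, 4, 1]  (obs o_2=1)
t=3: δ = [1.944e-05, 1.536e-05, 3.456e-05, 2.592e-05, 2.304e-05]  ψ = [0, 1, 4, 4, 1]  (obs o_3=4)
t=4: δ = [1.555e-06, 1.037e-06, 1.843e-06, 3.110e-06, 1.555e-06]  ψ = [3, 2, 4, 2, 3]  (obs o_4=4)
backtrack: best end state = 3; path = [1, 1, 4, 2, 3]

path = [1, 1, 4, 2, 3]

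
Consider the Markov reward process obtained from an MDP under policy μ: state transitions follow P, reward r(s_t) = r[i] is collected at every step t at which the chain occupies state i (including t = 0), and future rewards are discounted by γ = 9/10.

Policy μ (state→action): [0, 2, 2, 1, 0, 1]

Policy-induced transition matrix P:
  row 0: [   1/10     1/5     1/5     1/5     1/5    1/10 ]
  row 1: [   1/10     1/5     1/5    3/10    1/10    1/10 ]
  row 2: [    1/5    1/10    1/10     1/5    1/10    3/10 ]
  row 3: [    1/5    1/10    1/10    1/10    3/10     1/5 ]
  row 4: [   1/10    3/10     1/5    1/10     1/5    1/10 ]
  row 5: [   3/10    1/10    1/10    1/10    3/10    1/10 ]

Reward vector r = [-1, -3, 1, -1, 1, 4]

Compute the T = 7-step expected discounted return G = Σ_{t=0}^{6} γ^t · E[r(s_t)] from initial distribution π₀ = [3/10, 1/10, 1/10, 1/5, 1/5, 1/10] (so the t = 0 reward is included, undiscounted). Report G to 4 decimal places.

t=0: π = [0.3000, 0.1000, 0.1000, 0.2000, 0.2000, 0.1000], E[r] = -0.1000, γ^t·E[r] = -0.100000, running G = -0.100000
t=1: π = [0.1500, 0.1800, 0.1600, 0.1600, 0.2100, 0.1400], E[r] = 0.0800, γ^t·E[r] = 0.072000, running G = -0.028000
t=2: π = [0.1600, 0.1750, 0.1540, 0.1670, 0.1960, 0.1480], E[r] = 0.0900, γ^t·E[r] = 0.072900, running G = 0.044900
t=3: π = [0.1617, 0.1727, 0.1531, 0.1664, 0.1986, 0.1475], E[r] = 0.0955, γ^t·E[r] = 0.069620, running G = 0.114520
t=4: π = [0.1615, 0.1732, 0.1533, 0.1660, 0.1988, 0.1473], E[r] = 0.0942, γ^t·E[r] = 0.061805, running G = 0.176324
t=5: π = [0.1614, 0.1732, 0.1533, 0.1661, 0.1987, 0.1473], E[r] = 0.0939, γ^t·E[r] = 0.055454, running G = 0.231778
t=6: π = [0.1614, 0.1732, 0.1533, 0.1661, 0.1987, 0.1473], E[r] = 0.0940, γ^t·E[r] = 0.049966, running G = 0.281744

G = 0.2817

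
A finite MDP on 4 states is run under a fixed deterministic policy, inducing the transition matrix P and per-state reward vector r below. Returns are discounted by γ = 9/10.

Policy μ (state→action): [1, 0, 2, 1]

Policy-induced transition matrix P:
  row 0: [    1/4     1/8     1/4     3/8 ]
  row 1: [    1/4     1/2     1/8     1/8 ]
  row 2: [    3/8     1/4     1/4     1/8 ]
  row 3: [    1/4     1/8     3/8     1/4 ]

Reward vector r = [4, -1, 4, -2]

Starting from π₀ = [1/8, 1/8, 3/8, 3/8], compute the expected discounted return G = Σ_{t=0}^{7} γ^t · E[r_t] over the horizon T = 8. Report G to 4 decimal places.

G = 8.0408

t=0: π = [0.1250, 0.1250, 0.3750, 0.3750], E[r] = 1.1250, γ^t·E[r] = 1.125000, running G = 1.125000
t=1: π = [0.2969, 0.2188, 0.2813, 0.2031], E[r] = 1.6875, γ^t·E[r] = 1.518750, running G = 2.643750
t=2: π = [0.2852, 0.2422, 0.2480, 0.2246], E[r] = 1.4414, γ^t·E[r] = 1.167539, running G = 3.811289
t=3: π = [0.2810, 0.2468, 0.2478, 0.2244], E[r] = 1.4197, γ^t·E[r] = 1.034945, running G = 4.846234
t=4: π = [0.2810, 0.2485, 0.2472, 0.2233], E[r] = 1.4175, γ^t·E[r] = 0.930049, running G = 5.776283
t=5: π = [0.2809, 0.2491, 0.2468, 0.2232], E[r] = 1.4156, γ^t·E[r] = 0.835877, running G = 6.612160
t=6: π = [0.2809, 0.2493, 0.2468, 0.2231], E[r] = 1.4149, γ^t·E[r] = 0.751959, running G = 7.364120
t=7: π = [0.2808, 0.2493, 0.2467, 0.2231], E[r] = 1.4148, γ^t·E[r] = 0.676683, running G = 8.040803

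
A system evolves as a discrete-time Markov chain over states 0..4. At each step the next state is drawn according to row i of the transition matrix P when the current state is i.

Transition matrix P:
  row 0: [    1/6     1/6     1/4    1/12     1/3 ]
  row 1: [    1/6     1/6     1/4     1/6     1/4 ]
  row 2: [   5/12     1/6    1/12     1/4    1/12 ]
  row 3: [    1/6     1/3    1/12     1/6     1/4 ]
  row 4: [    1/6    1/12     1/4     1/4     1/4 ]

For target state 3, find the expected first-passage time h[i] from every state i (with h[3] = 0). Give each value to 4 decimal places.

h = [5.8008, 5.3892, 5.1566, 0.0000, 4.9401]

First-step conditioning: h[3] = 0; for i ≠ 3, h[i] = 1 + Σ_k P[i][k]·h[k].
  h[0] = 1 + 1/6·h[0] + 1/6·h[1] + 1/4·h[2] + 1/3·h[4]
  h[1] = 1 + 1/6·h[0] + 1/6·h[1] + 1/4·h[2] + 1/4·h[4]
  h[2] = 1 + 5/12·h[0] + 1/6·h[1] + 1/12·h[2] + 1/12·h[4]
  h[4] = 1 + 1/6·h[0] + 1/12·h[1] + 1/4·h[2] + 1/4·h[4]
Solving the 4×4 linear system over states ≠ 3 gives exactly h = [26040/4489, 24192/4489, 23148/4489, 0, 22176/4489] (h[3] = 0 is the target).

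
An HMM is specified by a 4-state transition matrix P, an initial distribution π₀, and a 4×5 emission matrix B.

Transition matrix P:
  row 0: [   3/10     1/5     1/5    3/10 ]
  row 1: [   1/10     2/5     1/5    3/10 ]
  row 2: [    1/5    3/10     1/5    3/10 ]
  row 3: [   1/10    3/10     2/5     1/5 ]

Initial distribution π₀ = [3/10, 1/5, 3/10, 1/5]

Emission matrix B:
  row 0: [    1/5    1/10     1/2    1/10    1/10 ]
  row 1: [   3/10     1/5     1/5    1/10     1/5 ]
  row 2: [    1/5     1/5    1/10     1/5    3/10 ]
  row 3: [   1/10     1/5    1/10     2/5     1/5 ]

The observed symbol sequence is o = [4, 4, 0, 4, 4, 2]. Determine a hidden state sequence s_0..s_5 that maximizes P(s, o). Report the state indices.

t=0: δ = [3.000e-02, 4.000e-02, 9.000e-02, 4.000e-02]  (obs o_0=4)
t=1: δ = [1.800e-03, 5.400e-03, 5.400e-03, 5.400e-03]  ψ = [2, 2, 2, 2]  (obs o_1=4)
t=2: δ = [2.160e-04, 6.480e-04, 4.320e-04, 1.620e-04]  ψ = [2, 1, 3, 1]  (obs o_2=0)
t=3: δ = [8.640e-06, 5.184e-05, 3.888e-05, 3.888e-05]  ψ = [2, 1, 1, 1]  (obs o_3=4)
t=4: δ = [7.776e-07, 4.147e-06, 4.666e-06, 3.110e-06]  ψ = [2, 1, 3, 1]  (obs o_4=4)
t=5: δ = [4.666e-07, 3.318e-07, 1.244e-07, 1.400e-07]  ψ = [2, 1, 3, 2]  (obs o_5=2)
backtrack: best end state = 0; path = [2, 1, 1, 3, 2, 0]

path = [2, 1, 1, 3, 2, 0]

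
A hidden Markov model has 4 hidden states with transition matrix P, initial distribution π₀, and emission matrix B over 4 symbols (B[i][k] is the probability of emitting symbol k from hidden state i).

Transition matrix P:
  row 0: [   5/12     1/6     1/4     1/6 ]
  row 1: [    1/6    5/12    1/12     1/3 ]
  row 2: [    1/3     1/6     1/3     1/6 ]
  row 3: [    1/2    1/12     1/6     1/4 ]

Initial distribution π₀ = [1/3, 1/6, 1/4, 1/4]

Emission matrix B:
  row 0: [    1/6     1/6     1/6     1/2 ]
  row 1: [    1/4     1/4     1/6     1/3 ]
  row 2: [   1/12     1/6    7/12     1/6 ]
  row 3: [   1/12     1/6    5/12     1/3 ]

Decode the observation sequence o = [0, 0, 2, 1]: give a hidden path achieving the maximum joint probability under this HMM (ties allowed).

t=0: δ = [5.556e-02, 4.167e-02, 2.083e-02, 2.083e-02]  (obs o_0=0)
t=1: δ = [3.858e-03, 4.340e-03, 1.157e-03, 1.157e-03]  ψ = [0, 1, 0, 1]  (obs o_1=0)
t=2: δ = [2.679e-04, 3.014e-04, 5.626e-04, 6.028e-04]  ψ = [0, 1, 0, 1]  (obs o_2=2)
t=3: δ = [5.023e-05, 3.140e-05, 3.126e-05, 2.512e-05]  ψ = [3, 1, 2, 3]  (obs o_3=1)
backtrack: best end state = 0; path = [1, 1, 3, 0]

path = [1, 1, 3, 0]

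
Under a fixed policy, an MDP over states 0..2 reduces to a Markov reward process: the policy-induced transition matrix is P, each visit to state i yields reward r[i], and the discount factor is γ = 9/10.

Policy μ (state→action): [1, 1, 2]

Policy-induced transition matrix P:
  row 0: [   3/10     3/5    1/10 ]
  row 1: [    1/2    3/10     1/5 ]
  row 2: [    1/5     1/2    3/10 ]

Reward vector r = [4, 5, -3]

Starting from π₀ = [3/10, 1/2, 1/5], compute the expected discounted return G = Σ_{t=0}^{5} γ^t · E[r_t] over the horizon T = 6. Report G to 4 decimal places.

t=0: π = [0.3000, 0.5000, 0.2000], E[r] = 3.1000, γ^t·E[r] = 3.100000, running G = 3.100000
t=1: π = [0.3800, 0.4300, 0.1900], E[r] = 3.1000, γ^t·E[r] = 2.790000, running G = 5.890000
t=2: π = [0.3670, 0.4520, 0.1810], E[r] = 3.1850, γ^t·E[r] = 2.579850, running G = 8.469850
t=3: π = [0.3723, 0.4463, 0.1814], E[r] = 3.1765, γ^t·E[r] = 2.315669, running G = 10.785519
t=4: π = [0.3711, 0.4480, 0.1809], E[r] = 3.1816, γ^t·E[r] = 2.087448, running G = 12.872966
t=5: π = [0.3715, 0.4475, 0.1810], E[r] = 3.1807, γ^t·E[r] = 1.878151, running G = 14.751117

G = 14.7511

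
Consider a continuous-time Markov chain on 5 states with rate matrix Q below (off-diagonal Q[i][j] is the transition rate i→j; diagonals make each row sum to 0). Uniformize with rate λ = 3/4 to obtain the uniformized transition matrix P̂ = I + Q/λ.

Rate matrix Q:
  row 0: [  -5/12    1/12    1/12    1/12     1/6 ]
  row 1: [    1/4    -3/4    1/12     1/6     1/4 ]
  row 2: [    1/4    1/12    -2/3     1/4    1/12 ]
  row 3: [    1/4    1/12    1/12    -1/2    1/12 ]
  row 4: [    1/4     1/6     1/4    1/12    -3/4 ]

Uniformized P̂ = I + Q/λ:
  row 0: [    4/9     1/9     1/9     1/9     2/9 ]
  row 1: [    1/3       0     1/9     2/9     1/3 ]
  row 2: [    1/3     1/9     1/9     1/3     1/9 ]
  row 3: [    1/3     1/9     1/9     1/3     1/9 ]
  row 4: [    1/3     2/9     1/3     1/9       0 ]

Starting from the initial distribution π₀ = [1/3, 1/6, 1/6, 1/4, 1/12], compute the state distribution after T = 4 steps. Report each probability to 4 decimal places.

t=0: π = [0.3333, 0.1667, 0.1667, 0.2500, 0.0833]
t=1: π = [0.3704, 0.1019, 0.1296, 0.2222, 0.1759]
t=2: π = [0.3745, 0.1193, 0.1502, 0.2006, 0.1553]
t=3: π = [0.3749, 0.1151, 0.1456, 0.2023, 0.1620]
t=4: π = [0.3750, 0.1163, 0.1471, 0.2012, 0.1604]

π = [0.3750, 0.1163, 0.1471, 0.2012, 0.1604]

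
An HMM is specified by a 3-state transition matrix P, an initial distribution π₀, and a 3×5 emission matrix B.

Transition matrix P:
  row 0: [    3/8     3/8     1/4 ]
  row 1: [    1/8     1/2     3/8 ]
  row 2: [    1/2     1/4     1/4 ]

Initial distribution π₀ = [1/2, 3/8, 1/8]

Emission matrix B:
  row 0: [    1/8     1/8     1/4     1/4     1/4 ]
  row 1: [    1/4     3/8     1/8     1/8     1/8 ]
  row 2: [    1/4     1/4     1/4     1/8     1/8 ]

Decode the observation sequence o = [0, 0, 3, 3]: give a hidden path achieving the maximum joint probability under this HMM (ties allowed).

path = [1, 2, 0, 0]

t=0: δ = [6.250e-02, 9.375e-02, 3.125e-02]  (obs o_0=0)
t=1: δ = [2.930e-03, 1.172e-02, 8.789e-03]  ψ = [0, 1, 1]  (obs o_1=0)
t=2: δ = [1.099e-03, 7.324e-04, 5.493e-04]  ψ = [2, 1, 1]  (obs o_2=3)
t=3: δ = [1.030e-04, 5.150e-05, 3.433e-05]  ψ = [0, 0, 0]  (obs o_3=3)
backtrack: best end state = 0; path = [1, 2, 0, 0]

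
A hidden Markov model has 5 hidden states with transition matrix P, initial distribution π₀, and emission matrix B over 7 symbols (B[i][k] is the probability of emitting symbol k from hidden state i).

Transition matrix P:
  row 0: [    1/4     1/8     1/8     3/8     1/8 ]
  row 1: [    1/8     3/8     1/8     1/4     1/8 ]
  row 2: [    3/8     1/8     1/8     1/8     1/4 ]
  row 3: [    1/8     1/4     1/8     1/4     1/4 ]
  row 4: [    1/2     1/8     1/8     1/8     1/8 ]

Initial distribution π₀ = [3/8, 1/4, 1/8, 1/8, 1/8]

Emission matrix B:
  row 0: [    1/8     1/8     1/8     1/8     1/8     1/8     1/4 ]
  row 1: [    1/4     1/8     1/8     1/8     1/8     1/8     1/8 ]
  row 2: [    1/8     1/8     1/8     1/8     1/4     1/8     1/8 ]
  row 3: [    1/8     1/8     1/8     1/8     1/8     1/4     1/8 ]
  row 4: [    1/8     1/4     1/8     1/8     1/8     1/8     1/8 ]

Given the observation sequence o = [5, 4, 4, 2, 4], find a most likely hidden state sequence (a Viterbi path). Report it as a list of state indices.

t=0: δ = [4.688e-02, 3.125e-02, 1.562e-02, 3.125e-02, 1.562e-02]  (obs o_0=5)
t=1: δ = [1.465e-03, 1.465e-03, 1.465e-03, 2.197e-03, 9.766e-04]  ψ = [0, 1, 0, 0, 3]  (obs o_1=4)
t=2: δ = [6.866e-05, 6.866e-05, 6.866e-05, 6.866e-05, 6.866e-05]  ψ = [2, 1, 3, 0, 3]  (obs o_2=4)
t=3: δ = [4.292e-06, 3.219e-06, 1.073e-06, 3.219e-06, 2.146e-06]  ψ = [4, 1, 0, 0, 2]  (obs o_3=2)
t=4: δ = [1.341e-07, 1.509e-07, 1.341e-07, 2.012e-07, 1.006e-07]  ψ = [0, 1, 0, 0, 3]  (obs o_4=4)
backtrack: best end state = 3; path = [0, 3, 4, 0, 3]

path = [0, 3, 4, 0, 3]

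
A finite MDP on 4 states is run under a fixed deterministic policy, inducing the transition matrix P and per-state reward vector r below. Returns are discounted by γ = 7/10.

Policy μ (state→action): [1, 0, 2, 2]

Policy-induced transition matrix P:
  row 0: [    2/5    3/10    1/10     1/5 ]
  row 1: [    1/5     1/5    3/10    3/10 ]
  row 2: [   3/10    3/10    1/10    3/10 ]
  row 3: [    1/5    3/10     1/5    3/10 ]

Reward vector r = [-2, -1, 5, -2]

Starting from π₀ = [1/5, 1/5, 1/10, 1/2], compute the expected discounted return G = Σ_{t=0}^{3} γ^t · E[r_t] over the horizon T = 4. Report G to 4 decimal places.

t=0: π = [0.2000, 0.2000, 0.1000, 0.5000], E[r] = -1.1000, γ^t·E[r] = -1.100000, running G = -1.100000
t=1: π = [0.2500, 0.2800, 0.1900, 0.2800], E[r] = -0.3900, γ^t·E[r] = -0.273000, running G = -1.373000
t=2: π = [0.2690, 0.2720, 0.1840, 0.2750], E[r] = -0.4400, γ^t·E[r] = -0.215600, running G = -1.588600
t=3: π = [0.2722, 0.2728, 0.1819, 0.2731], E[r] = -0.4539, γ^t·E[r] = -0.155688, running G = -1.744288

G = -1.7443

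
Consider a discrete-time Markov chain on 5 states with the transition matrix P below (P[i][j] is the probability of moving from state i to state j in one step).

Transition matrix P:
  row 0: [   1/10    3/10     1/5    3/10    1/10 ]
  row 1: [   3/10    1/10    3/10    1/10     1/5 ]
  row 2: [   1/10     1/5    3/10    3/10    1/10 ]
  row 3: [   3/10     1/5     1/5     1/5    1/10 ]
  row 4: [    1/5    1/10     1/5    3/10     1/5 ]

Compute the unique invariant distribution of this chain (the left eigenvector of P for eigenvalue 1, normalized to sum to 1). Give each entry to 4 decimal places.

Balance equations π_j = Σ_i π_i·P[i][j]:
  π_0 = 1/10·π_0 + 3/10·π_1 + 1/10·π_2 + 3/10·π_3 + 1/5·π_4
  π_1 = 3/10·π_0 + 1/10·π_1 + 1/5·π_2 + 1/5·π_3 + 1/10·π_4
  π_2 = 1/5·π_0 + 3/10·π_1 + 3/10·π_2 + 1/5·π_3 + 1/5·π_4
  π_3 = 3/10·π_0 + 1/10·π_1 + 3/10·π_2 + 1/5·π_3 + 3/10·π_4
  normalize: π_0 + π_1 + π_2 + π_3 + π_4 = 1
Solving the linear system gives exactly π = [2149/10827, 226/1203, 2632/10827, 287/1203, 1429/10827].

π = [0.1985, 0.1879, 0.2431, 0.2386, 0.1320]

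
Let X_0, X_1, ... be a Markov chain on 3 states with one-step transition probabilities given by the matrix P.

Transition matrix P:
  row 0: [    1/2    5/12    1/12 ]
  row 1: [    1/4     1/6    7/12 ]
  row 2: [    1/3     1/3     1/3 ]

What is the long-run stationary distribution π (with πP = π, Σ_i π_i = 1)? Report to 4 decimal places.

π = [0.3688, 0.3121, 0.3191]

Balance equations π_j = Σ_i π_i·P[i][j]:
  π_0 = 1/2·π_0 + 1/4·π_1 + 1/3·π_2
  π_1 = 5/12·π_0 + 1/6·π_1 + 1/3·π_2
  normalize: π_0 + π_1 + π_2 = 1
Solving the linear system gives exactly π = [52/141, 44/141, 15/47].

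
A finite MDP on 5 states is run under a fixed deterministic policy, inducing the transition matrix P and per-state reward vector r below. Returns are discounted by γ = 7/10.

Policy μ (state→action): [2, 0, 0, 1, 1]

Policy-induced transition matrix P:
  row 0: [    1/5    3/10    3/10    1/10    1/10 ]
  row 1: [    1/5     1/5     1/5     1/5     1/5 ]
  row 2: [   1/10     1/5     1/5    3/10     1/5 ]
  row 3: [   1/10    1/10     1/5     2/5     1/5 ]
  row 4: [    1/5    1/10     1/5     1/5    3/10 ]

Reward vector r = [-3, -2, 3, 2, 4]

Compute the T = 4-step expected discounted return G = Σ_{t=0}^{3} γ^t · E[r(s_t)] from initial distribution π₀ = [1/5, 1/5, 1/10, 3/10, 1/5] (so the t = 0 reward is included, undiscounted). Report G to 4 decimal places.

G = 2.4800

t=0: π = [0.2000, 0.2000, 0.1000, 0.3000, 0.2000], E[r] = 0.7000, γ^t·E[r] = 0.700000, running G = 0.700000
t=1: π = [0.1600, 0.1700, 0.2200, 0.2500, 0.2000], E[r] = 1.1400, γ^t·E[r] = 0.798000, running G = 1.498000
t=2: π = [0.1530, 0.1710, 0.2160, 0.2560, 0.2040], E[r] = 1.1750, γ^t·E[r] = 0.575750, running G = 2.073750
t=3: π = [0.1528, 0.1693, 0.2153, 0.2575, 0.2051], E[r] = 1.1843, γ^t·E[r] = 0.406215, running G = 2.479965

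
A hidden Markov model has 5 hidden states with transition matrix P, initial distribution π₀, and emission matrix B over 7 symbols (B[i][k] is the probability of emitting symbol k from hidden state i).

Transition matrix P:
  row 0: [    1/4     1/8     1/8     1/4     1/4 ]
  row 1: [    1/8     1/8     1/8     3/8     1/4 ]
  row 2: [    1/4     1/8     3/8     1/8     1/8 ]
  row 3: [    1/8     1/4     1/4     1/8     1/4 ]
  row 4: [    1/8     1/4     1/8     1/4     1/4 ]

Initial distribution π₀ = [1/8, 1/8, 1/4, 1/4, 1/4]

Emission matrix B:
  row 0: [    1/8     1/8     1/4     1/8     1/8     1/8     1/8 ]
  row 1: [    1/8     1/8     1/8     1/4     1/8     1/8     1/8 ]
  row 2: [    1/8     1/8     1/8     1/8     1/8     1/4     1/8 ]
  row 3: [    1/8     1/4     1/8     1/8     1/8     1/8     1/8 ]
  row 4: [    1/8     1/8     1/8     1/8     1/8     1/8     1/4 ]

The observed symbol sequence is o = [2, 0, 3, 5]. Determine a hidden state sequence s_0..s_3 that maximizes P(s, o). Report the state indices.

t=0: δ = [3.125e-02, 1.562e-02, 3.125e-02, 3.125e-02, 3.125e-02]  (obs o_0=2)
t=1: δ = [9.766e-04, 9.766e-04, 1.465e-03, 9.766e-04, 9.766e-04]  ψ = [0, 3, 2, 0, 0]  (obs o_1=0)
t=2: δ = [4.578e-05, 6.104e-05, 6.866e-05, 4.578e-05, 3.052e-05]  ψ = [2, 3, 2, 1, 0]  (obs o_2=3)
t=3: δ = [2.146e-06, 1.431e-06, 6.437e-06, 2.861e-06, 1.907e-06]  ψ = [2, 3, 2, 1, 1]  (obs o_3=5)
backtrack: best end state = 2; path = [2, 2, 2, 2]

path = [2, 2, 2, 2]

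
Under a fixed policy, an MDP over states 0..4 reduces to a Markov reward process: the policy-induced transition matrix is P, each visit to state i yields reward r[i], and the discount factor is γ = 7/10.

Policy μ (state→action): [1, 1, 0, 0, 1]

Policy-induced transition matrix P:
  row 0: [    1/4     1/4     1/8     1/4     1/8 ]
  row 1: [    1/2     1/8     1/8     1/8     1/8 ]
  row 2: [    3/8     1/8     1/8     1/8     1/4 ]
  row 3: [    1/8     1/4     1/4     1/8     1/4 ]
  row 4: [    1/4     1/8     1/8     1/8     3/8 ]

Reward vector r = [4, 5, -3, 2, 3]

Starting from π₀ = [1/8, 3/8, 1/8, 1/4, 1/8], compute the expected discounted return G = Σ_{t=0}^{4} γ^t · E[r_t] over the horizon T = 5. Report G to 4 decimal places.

G = 7.5139

t=0: π = [0.1250, 0.3750, 0.1250, 0.2500, 0.1250], E[r] = 2.8750, γ^t·E[r] = 2.875000, running G = 2.875000
t=1: π = [0.3281, 0.1719, 0.1563, 0.1406, 0.2031], E[r] = 2.5938, γ^t·E[r] = 1.815625, running G = 4.690625
t=2: π = [0.2949, 0.1836, 0.1426, 0.1660, 0.2129], E[r] = 2.6406, γ^t·E[r] = 1.293906, running G = 5.984531
t=3: π = [0.2930, 0.1826, 0.1458, 0.1619, 0.2168], E[r] = 2.6218, γ^t·E[r] = 0.899286, running G = 6.883818
t=4: π = [0.2936, 0.1819, 0.1452, 0.1616, 0.2177], E[r] = 2.6243, γ^t·E[r] = 0.630101, running G = 7.513919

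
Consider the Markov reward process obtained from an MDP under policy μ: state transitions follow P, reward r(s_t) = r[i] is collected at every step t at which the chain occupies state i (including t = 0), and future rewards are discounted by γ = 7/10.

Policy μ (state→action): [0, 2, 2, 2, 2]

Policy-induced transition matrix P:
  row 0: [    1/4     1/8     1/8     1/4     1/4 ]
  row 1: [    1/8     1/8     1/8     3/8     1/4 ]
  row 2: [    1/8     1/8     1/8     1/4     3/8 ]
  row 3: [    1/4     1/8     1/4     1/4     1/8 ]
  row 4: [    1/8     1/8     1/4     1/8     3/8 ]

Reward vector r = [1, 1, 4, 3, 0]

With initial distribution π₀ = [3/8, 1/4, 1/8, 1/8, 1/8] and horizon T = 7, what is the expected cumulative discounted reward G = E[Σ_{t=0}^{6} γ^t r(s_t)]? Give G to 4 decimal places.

t=0: π = [0.3750, 0.2500, 0.1250, 0.1250, 0.1250], E[r] = 1.5000, γ^t·E[r] = 1.500000, running G = 1.500000
t=1: π = [0.1875, 0.1250, 0.1563, 0.2656, 0.2656], E[r] = 1.7344, γ^t·E[r] = 1.214063, running G = 2.714063
t=2: π = [0.1816, 0.1250, 0.1914, 0.2324, 0.2695], E[r] = 1.7695, γ^t·E[r] = 0.867070, running G = 3.581133
t=3: π = [0.1768, 0.1250, 0.1877, 0.2319, 0.2786], E[r] = 1.7485, γ^t·E[r] = 0.599748, running G = 4.180880
t=4: π = [0.1761, 0.1250, 0.1888, 0.2308, 0.2793], E[r] = 1.7487, γ^t·E[r] = 0.419875, running G = 4.600755
t=5: π = [0.1759, 0.1250, 0.1888, 0.2307, 0.2797], E[r] = 1.7481, γ^t·E[r] = 0.293795, running G = 4.894550
t=6: π = [0.1758, 0.1250, 0.1888, 0.2307, 0.2797], E[r] = 1.7480, γ^t·E[r] = 0.205652, running G = 5.100202

G = 5.1002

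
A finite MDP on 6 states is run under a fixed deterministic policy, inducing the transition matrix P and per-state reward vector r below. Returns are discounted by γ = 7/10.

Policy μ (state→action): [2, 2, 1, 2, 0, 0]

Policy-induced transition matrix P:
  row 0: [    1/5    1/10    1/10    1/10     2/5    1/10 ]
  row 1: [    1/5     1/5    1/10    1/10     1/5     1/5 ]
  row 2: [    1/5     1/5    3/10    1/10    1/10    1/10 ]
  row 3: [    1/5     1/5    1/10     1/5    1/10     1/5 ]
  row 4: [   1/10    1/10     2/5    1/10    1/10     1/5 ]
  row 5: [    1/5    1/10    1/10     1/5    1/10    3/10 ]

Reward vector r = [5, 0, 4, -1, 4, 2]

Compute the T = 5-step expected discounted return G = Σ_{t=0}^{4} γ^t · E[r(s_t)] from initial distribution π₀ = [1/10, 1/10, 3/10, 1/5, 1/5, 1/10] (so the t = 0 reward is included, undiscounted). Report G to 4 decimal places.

t=0: π = [0.1000, 0.1000, 0.3000, 0.2000, 0.2000, 0.1000], E[r] = 2.5000, γ^t·E[r] = 2.500000, running G = 2.500000
t=1: π = [0.1800, 0.1600, 0.2200, 0.1300, 0.1400, 0.1700], E[r] = 2.5500, γ^t·E[r] = 1.785000, running G = 4.285000
t=2: π = [0.1860, 0.1510, 0.1860, 0.1300, 0.1700, 0.1770], E[r] = 2.5780, γ^t·E[r] = 1.263220, running G = 5.548220
t=3: π = [0.1830, 0.1467, 0.1882, 0.1307, 0.1709, 0.1805], E[r] = 2.5817, γ^t·E[r] = 0.885523, running G = 6.433743
t=4: π = [0.1829, 0.1466, 0.1889, 0.1311, 0.1696, 0.1809], E[r] = 2.5792, γ^t·E[r] = 0.619268, running G = 7.053011

G = 7.0530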